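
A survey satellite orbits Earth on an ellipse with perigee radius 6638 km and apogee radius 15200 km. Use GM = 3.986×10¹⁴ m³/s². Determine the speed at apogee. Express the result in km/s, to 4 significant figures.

v ≈ 3.993 km/s

Semi-major axis a = (r_p + r_a)/2 = 10919 km = 1.092×10⁷ m.
Vis-viva: v² = μ(2/r − 1/a) = 3.986×10¹⁴ × (1.316×10⁻⁷ − 9.158×10⁻⁸) = 1.594×10⁷ m²/s².
v = 3993 m/s = 3.993 km/s.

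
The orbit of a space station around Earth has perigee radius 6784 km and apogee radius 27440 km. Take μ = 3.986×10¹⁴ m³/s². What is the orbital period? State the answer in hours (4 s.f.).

T ≈ 6.188 hours

Semi-major axis a = (r_p + r_a)/2 = (6784.0 + 27440)/2 = 17112 km = 1.711×10⁷ m.
By Kepler's third law T = 2π√(a³/μ) = 2π × 3.546×10³ = 2.228×10⁴ s.
= 6.188 hours.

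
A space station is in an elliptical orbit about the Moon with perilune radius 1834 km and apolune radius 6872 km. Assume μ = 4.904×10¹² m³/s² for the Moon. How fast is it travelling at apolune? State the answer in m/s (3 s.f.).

v ≈ 548 m/s

Semi-major axis a = (r_p + r_a)/2 = 4353.0 km = 4.353×10⁶ m.
Vis-viva: v² = μ(2/r − 1/a) = 4.904×10¹² × (2.910×10⁻⁷ − 2.297×10⁻⁷) = 3.007×10⁵ m²/s².
v = 548.3 m/s.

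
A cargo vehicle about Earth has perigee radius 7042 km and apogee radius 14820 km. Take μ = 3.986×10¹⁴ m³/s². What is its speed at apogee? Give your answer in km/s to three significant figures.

Semi-major axis a = (r_p + r_a)/2 = 10931 km = 1.093×10⁷ m.
Vis-viva: v² = μ(2/r − 1/a) = 3.986×10¹⁴ × (1.350×10⁻⁷ − 9.148×10⁻⁸) = 1.733×10⁷ m²/s².
v = 4163 m/s = 4.163 km/s.

v ≈ 4.16 km/s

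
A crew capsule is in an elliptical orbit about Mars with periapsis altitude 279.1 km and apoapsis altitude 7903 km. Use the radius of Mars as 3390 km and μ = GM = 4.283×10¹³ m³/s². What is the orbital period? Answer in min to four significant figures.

T ≈ 327.4 min

r_p = 3390 + 279.1 = 3669.1 km = 3.6691×10⁶ m.
r_a = 3390 + 7903 = 11293 km = 1.1293×10⁷ m.
Semi-major axis a = (r_p + r_a)/2 = (3669.1 + 11293)/2 = 7481.1 km = 7.481×10⁶ m.
By Kepler's third law T = 2π√(a³/μ) = 2π × 3.127×10³ = 1.964×10⁴ s.
= 327.4 min.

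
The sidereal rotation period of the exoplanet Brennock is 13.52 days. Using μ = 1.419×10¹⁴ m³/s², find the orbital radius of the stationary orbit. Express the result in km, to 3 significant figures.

r_sync ≈ 1.70×10⁵ km

T = 13.52 days = 1.168×10⁶ s.
A synchronous orbit has period T, so by Kepler's third law a = (μT²/4π²)^(1/3).
μT²/4π² = 1.419×10¹⁴ × (1.168×10⁶)² / 39.48 = 4.905×10²⁴ m³.
a = 1.699×10⁸ m = 1.6990×10⁵ km.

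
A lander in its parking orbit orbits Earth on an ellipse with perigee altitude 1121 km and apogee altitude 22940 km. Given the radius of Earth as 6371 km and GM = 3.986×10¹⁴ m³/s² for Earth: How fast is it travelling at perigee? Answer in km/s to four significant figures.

r_p = 6371 + 1121 = 7492.0 km = 7.4920×10⁶ m.
r_a = 6371 + 22940 = 29311 km = 2.9311×10⁷ m.
Semi-major axis a = (r_p + r_a)/2 = 18402 km = 1.840×10⁷ m.
Vis-viva: v² = μ(2/r − 1/a) = 3.986×10¹⁴ × (2.670×10⁻⁷ − 5.434×10⁻⁸) = 8.475×10⁷ m²/s².
v = 9206 m/s = 9.206 km/s.

v ≈ 9.206 km/s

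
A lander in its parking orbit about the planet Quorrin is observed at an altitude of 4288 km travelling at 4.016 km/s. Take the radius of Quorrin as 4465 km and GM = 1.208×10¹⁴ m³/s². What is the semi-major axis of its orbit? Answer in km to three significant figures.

r = 4465 + 4288 = 8753.0 km = 8.753×10⁶ m.
Specific orbital energy ε = v²/2 − μ/r = (4016)²/2 − 1.208×10¹⁴/8.753×10⁶ = -5.737×10⁶ J/kg.
Since ε = −μ/(2a), a = −μ/(2ε) = 1.053×10⁷ m = 10528 km.

a ≈ 10500 km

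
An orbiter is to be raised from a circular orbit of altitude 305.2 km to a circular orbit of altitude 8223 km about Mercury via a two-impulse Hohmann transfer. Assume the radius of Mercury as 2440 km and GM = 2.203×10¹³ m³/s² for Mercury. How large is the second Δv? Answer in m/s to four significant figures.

r₁ = 2440 + 305.2 = 2745.2 km = 2.7452×10⁶ m.
r₂ = 2440 + 8223 = 10663 km = 1.0663×10⁷ m.
Transfer ellipse a_t = (r₁ + r₂)/2 = 6.704×10⁶ m.
At r₁: circular v_c1 = √(μ/r₁) = 2833 m/s; transfer-periherm v_p = √[μ(2/r₁ − 1/a_t)] = 3573 m/s.
At r₂: circular v_c2 = √(μ/r₂) = 1437 m/s; transfer-apoherm v_a = √[μ(2/r₂ − 1/a_t)] = 919.8 m/s.
Δv₂ = v_c2 − v_a = 517.6 m/s.

Δv ≈ 517.6 m/s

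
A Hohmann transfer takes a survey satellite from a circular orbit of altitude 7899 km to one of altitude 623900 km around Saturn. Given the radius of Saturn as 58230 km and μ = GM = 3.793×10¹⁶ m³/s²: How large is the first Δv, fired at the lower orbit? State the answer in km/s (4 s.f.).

Δv ≈ 8.389 km/s

r₁ = 58230 + 7899 = 66129 km = 6.6129×10⁷ m.
r₂ = 58230 + 623900 = 682130 km = 6.8213×10⁸ m.
Transfer ellipse a_t = (r₁ + r₂)/2 = 3.741×10⁸ m.
At r₁: circular v_c1 = √(μ/r₁) = 23950 m/s; transfer-perikrone v_p = √[μ(2/r₁ − 1/a_t)] = 32340 m/s.
Δv₁ = v_p − v_c1 = 8389 m/s.
= 8.389 km/s.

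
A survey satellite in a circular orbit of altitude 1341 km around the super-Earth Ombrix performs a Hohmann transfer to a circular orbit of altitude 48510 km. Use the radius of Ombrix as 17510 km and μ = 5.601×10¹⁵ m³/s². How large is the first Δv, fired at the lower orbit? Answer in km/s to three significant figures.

r₁ = 17510 + 1341 = 18851 km = 1.8851×10⁷ m.
r₂ = 17510 + 48510 = 66020 km = 6.6020×10⁷ m.
Transfer ellipse a_t = (r₁ + r₂)/2 = 4.244×10⁷ m.
At r₁: circular v_c1 = √(μ/r₁) = 17240 m/s; transfer-periapsis v_p = √[μ(2/r₁ − 1/a_t)] = 21500 m/s.
Δv₁ = v_p − v_c1 = 4263 m/s.
= 4.263 km/s.

Δv ≈ 4.26 km/s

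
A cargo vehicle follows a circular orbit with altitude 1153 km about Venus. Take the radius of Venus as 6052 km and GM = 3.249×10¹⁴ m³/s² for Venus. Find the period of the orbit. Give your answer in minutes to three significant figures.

T ≈ 112 minutes

r = 6052 + 1153 = 7205.0 km = 7.2050×10⁶ m.
Kepler's third law: T = 2π√(r³/μ) = 2π√((7.205×10⁶)³ / 3.249×10¹⁴).
r³/μ = 1.151×10⁶ s², so T = 2π × 1.073×10³ = 6.741×10³ s.
Converting: 6.741×10³ s ÷ 60.00 = 112.4 minutes.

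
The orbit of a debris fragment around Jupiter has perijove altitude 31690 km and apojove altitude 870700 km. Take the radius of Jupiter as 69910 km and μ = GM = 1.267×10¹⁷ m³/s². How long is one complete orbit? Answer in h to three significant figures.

T ≈ 58.3 h

r_p = 69910 + 31690 = 101600 km = 1.0160×10⁸ m.
r_a = 69910 + 870700 = 940610 km = 9.4061×10⁸ m.
Semi-major axis a = (r_p + r_a)/2 = (1.0160×10⁵ + 9.4061×10⁵)/2 = 5.2110×10⁵ km = 5.211×10⁸ m.
By Kepler's third law T = 2π√(a³/μ) = 2π × 3.342×10⁴ = 2.100×10⁵ s.
= 58.33 h.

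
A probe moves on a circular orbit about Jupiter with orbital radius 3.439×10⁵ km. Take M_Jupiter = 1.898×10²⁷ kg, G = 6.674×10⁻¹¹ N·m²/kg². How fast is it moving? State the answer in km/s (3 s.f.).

v ≈ 19.2 km/s

μ = GM = 6.674×10⁻¹¹ × 1.898×10²⁷ = 1.267×10¹⁷ m³/s².
r = 3.439×10⁵ km = 3.439×10⁸ m.
For a circular orbit v = √(μ/r) = √(1.267×10¹⁷ / 3.439×10⁸) = √(3.683×10⁸) = 19190 m/s.
That is 19.19 km/s.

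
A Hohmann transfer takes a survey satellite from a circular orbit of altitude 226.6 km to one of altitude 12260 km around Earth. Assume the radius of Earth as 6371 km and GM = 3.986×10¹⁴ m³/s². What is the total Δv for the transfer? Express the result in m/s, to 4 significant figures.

r₁ = 6371 + 226.6 = 6597.6 km = 6.5976×10⁶ m.
r₂ = 6371 + 12260 = 18631 km = 1.8631×10⁷ m.
Transfer ellipse a_t = (r₁ + r₂)/2 = 1.261×10⁷ m.
At r₁: circular v_c1 = √(μ/r₁) = 7773 m/s; transfer-perigee v_p = √[μ(2/r₁ − 1/a_t)] = 9446 m/s.
Δv₁ = v_p − v_c1 = 1674 m/s.
At r₂: circular v_c2 = √(μ/r₂) = 4625 m/s; transfer-apogee v_a = √[μ(2/r₂ − 1/a_t)] = 3345 m/s.
Δv₂ = v_c2 − v_a = 1280 m/s.
Total Δv = Δv₁ + Δv₂ = 2954 m/s.

Δv_total ≈ 2954 m/s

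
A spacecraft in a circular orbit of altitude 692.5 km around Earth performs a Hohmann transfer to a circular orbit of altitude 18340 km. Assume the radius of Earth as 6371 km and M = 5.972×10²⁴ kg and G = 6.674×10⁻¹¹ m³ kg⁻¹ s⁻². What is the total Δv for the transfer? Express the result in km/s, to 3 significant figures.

Δv_total ≈ 3.19 km/s

μ = GM = 6.674×10⁻¹¹ × 5.972×10²⁴ = 3.986×10¹⁴ m³/s².
r₁ = 6371 + 692.5 = 7063.5 km = 7.0635×10⁶ m.
r₂ = 6371 + 18340 = 24711 km = 2.4711×10⁷ m.
Transfer ellipse a_t = (r₁ + r₂)/2 = 1.589×10⁷ m.
At r₁: circular v_c1 = √(μ/r₁) = 7512 m/s; transfer-perigee v_p = √[μ(2/r₁ − 1/a_t)] = 9368 m/s.
Δv₁ = v_p − v_c1 = 1857 m/s.
At r₂: circular v_c2 = √(μ/r₂) = 4016 m/s; transfer-apogee v_a = √[μ(2/r₂ − 1/a_t)] = 2678 m/s.
Δv₂ = v_c2 − v_a = 1338 m/s.
Total Δv = Δv₁ + Δv₂ = 3195 m/s = 3.195 km/s.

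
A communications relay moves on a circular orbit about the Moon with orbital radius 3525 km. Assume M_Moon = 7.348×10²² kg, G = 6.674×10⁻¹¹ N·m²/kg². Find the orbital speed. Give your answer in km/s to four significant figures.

μ = GM = 6.674×10⁻¹¹ × 7.348×10²² = 4.904×10¹² m³/s².
r = 3525 km = 3.525×10⁶ m.
For a circular orbit v = √(μ/r) = √(4.904×10¹² / 3.525×10⁶) = √(1.391×10⁶) = 1180 m/s.
That is 1.180 km/s.

v ≈ 1.180 km/s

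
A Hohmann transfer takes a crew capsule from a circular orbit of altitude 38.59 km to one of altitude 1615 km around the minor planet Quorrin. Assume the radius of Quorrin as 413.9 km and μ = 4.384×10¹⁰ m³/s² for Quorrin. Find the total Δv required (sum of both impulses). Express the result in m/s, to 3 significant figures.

r₁ = 413.9 + 38.59 = 452.49 km = 4.5249×10⁵ m.
r₂ = 413.9 + 1615 = 2028.9 km = 2.0289×10⁶ m.
Transfer ellipse a_t = (r₁ + r₂)/2 = 1.241×10⁶ m.
At r₁: circular v_c1 = √(μ/r₁) = 311.3 m/s; transfer-periapsis v_p = √[μ(2/r₁ − 1/a_t)] = 398.0 m/s.
Δv₁ = v_p − v_c1 = 86.78 m/s.
At r₂: circular v_c2 = √(μ/r₂) = 147.0 m/s; transfer-apoapsis v_a = √[μ(2/r₂ − 1/a_t)] = 88.77 m/s.
Δv₂ = v_c2 − v_a = 58.22 m/s.
Total Δv = Δv₁ + Δv₂ = 145.0 m/s.

Δv_total ≈ 145 m/s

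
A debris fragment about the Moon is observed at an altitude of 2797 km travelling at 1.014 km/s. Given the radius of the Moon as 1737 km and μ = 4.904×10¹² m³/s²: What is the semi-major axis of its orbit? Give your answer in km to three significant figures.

r = 1737 + 2797 = 4534.0 km = 4.534×10⁶ m.
Vis-viva rearranged: 1/a = 2/r − v²/μ = 4.411×10⁻⁷ − 2.097×10⁻⁷ = 2.314×10⁻⁷ m⁻¹.
a = 4.321×10⁶ m = 4320.6 km.

a ≈ 4320 km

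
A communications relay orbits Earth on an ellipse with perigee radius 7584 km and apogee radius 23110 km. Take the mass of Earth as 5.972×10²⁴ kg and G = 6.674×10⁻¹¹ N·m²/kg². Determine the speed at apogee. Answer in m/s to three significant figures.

v ≈ 2920 m/s

μ = GM = 6.674×10⁻¹¹ × 5.972×10²⁴ = 3.986×10¹⁴ m³/s².
Semi-major axis a = (r_p + r_a)/2 = 15347 km = 1.535×10⁷ m.
Vis-viva: v² = μ(2/r − 1/a) = 3.986×10¹⁴ × (8.654×10⁻⁸ − 6.516×10⁻⁸) = 8.523×10⁶ m²/s².
v = 2919 m/s.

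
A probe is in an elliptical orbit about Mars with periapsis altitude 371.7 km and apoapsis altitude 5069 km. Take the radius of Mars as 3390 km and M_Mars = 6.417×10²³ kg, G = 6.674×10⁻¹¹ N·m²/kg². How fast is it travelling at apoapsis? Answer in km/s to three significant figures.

μ = GM = 6.674×10⁻¹¹ × 6.417×10²³ = 4.283×10¹³ m³/s².
r_p = 3390 + 371.7 = 3761.7 km = 3.7617×10⁶ m.
r_a = 3390 + 5069 = 8459.0 km = 8.4590×10⁶ m.
Semi-major axis a = (r_p + r_a)/2 = 6110.4 km = 6.110×10⁶ m.
Vis-viva: v² = μ(2/r − 1/a) = 4.283×10¹³ × (2.364×10⁻⁷ − 1.637×10⁻⁷) = 3.117×10⁶ m²/s².
v = 1765 m/s = 1.765 km/s.

v ≈ 1.77 km/s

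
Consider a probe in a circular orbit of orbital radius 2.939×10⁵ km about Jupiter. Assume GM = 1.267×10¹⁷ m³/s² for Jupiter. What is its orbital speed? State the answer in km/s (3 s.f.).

r = 2.939×10⁵ km = 2.939×10⁸ m.
For a circular orbit v = √(μ/r) = √(1.267×10¹⁷ / 2.939×10⁸) = √(4.311×10⁸) = 20760 m/s.
That is 20.76 km/s.

v ≈ 20.8 km/s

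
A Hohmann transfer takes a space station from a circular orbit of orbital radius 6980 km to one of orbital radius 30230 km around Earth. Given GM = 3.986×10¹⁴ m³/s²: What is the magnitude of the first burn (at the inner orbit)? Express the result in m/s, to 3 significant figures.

r₁ = 6980 km = 6.980×10⁶ m.
r₂ = 30230 km = 3.023×10⁷ m.
Transfer ellipse a_t = (r₁ + r₂)/2 = 1.860×10⁷ m.
At r₁: circular v_c1 = √(μ/r₁) = 7557 m/s; transfer-perigee v_p = √[μ(2/r₁ − 1/a_t)] = 9633 m/s.
Δv₁ = v_p − v_c1 = 2076 m/s.

Δv ≈ 2080 m/s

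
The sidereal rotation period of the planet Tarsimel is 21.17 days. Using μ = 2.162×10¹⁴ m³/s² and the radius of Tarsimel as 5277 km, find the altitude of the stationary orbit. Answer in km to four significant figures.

h_sync ≈ 2.583×10⁵ km

T = 21.17 days = 1.829×10⁶ s.
A synchronous orbit has period T, so by Kepler's third law a = (μT²/4π²)^(1/3).
μT²/4π² = 2.162×10¹⁴ × (1.829×10⁶)² / 39.48 = 1.832×10²⁵ m³.
a = 2.636×10⁸ m = 2.6363×10⁵ km.
Altitude h = a − R = 2.6363×10⁵ − 5277 = 2.5835×10⁵ km.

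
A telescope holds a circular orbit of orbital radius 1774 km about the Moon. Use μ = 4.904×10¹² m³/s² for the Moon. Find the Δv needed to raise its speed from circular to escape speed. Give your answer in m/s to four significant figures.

r = 1774 km = 1.774×10⁶ m.
Circular speed v_c = √(μ/r) = 1663 m/s.
Escape speed v_esc = √(2μ/r) = √2 × v_c = 2351 m/s.
Δv = v_esc − v_c = 688.7 m/s.

Δv ≈ 688.7 m/s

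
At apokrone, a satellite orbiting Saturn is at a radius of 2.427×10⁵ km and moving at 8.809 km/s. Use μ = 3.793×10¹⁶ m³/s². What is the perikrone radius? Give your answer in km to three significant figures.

r_a = 2.427×10⁸ m.
Specific energy ε = v²/2 − μ/r = -1.175×10⁸ J/kg, so a = −μ/(2ε) = 1.614×10⁸ m.
The apsides satisfy r_p + r_a = 2a, so the perikrone radius is 2a − r_a = 8.015×10⁷ m = 80152 km.

perikrone radius ≈ 80200 km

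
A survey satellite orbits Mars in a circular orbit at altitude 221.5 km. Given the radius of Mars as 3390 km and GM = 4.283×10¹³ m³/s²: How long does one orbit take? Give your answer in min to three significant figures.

r = 3390 + 221.5 = 3611.5 km = 3.6115×10⁶ m.
Kepler's third law: T = 2π√(r³/μ) = 2π√((3.612×10⁶)³ / 4.283×10¹³).
r³/μ = 1.100×10⁶ s², so T = 2π × 1.049×10³ = 6.589×10³ s.
Converting: 6.589×10³ s ÷ 60.00 = 109.8 min.

T ≈ 110 min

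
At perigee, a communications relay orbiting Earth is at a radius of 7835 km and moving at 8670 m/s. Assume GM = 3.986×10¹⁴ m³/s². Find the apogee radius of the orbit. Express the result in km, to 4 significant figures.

r_p = 7.835×10⁶ m.
Specific energy ε = v²/2 − μ/r = -1.329×10⁷ J/kg, so a = −μ/(2ε) = 1.500×10⁷ m.
The apsides satisfy r_p + r_a = 2a, so the apogee radius is 2a − r_p = 2.216×10⁷ m = 22158 km.

apogee radius ≈ 22160 km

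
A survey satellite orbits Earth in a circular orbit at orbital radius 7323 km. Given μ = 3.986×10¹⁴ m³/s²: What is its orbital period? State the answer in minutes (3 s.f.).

r = 7323 km = 7.323×10⁶ m.
Kepler's third law: T = 2π√(r³/μ) = 2π√((7.323×10⁶)³ / 3.986×10¹⁴).
r³/μ = 9.852×10⁵ s², so T = 2π × 9.926×10² = 6.237×10³ s.
Converting: 6.237×10³ s ÷ 60.00 = 103.9 minutes.

T ≈ 104 minutes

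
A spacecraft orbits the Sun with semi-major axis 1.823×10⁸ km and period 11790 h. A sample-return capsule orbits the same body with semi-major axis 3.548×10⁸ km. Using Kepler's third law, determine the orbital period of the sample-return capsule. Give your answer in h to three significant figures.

T₂ ≈ 32000 h

Kepler's third law: T² ∝ a³, so T₂ = T₁ (a₂/a₁)^(3/2).
a₂/a₁ = 1.946, (a₂/a₁)^(3/2) = 2.715.
T₂ = 11790 × 2.715 = 32010 h.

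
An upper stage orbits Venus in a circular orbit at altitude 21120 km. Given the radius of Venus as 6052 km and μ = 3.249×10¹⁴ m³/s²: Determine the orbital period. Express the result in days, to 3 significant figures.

T ≈ 0.571 days

r = 6052 + 21120 = 27172 km = 2.7172×10⁷ m.
Kepler's third law: T = 2π√(r³/μ) = 2π√((2.717×10⁷)³ / 3.249×10¹⁴).
r³/μ = 6.175×10⁷ s², so T = 2π × 7.858×10³ = 4.937×10⁴ s.
Converting: 4.937×10⁴ s ÷ 86400 = 0.5714 days.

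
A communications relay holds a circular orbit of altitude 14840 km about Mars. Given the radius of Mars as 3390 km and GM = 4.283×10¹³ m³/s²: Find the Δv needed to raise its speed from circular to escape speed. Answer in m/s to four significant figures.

Δv ≈ 634.9 m/s

r = 3390 + 14840 = 18230 km = 1.8230×10⁷ m.
Circular speed v_c = √(μ/r) = 1533 m/s.
Escape speed v_esc = √(2μ/r) = √2 × v_c = 2168 m/s.
Δv = v_esc − v_c = 634.9 m/s.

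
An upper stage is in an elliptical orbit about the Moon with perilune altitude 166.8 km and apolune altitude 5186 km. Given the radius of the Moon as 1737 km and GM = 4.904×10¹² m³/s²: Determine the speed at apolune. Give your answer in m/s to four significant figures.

r_p = 1737 + 166.8 = 1903.8 km = 1.9038×10⁶ m.
r_a = 1737 + 5186 = 6923.0 km = 6.9230×10⁶ m.
Semi-major axis a = (r_p + r_a)/2 = 4413.4 km = 4.413×10⁶ m.
Vis-viva: v² = μ(2/r − 1/a) = 4.904×10¹² × (2.889×10⁻⁷ − 2.266×10⁻⁷) = 3.056×10⁵ m²/s².
v = 552.8 m/s.

v ≈ 552.8 m/s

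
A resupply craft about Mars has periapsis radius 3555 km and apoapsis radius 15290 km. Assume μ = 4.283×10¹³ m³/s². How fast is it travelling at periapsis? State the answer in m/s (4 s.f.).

Semi-major axis a = (r_p + r_a)/2 = 9422.5 km = 9.422×10⁶ m.
Vis-viva: v² = μ(2/r − 1/a) = 4.283×10¹³ × (5.626×10⁻⁷ − 1.061×10⁻⁷) = 1.955×10⁷ m²/s².
v = 4422 m/s.

v ≈ 4422 m/s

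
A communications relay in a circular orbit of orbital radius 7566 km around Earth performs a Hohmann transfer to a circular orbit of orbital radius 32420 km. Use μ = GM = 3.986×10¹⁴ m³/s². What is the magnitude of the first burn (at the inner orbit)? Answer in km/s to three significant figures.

r₁ = 7566 km = 7.566×10⁶ m.
r₂ = 32420 km = 3.242×10⁷ m.
Transfer ellipse a_t = (r₁ + r₂)/2 = 1.999×10⁷ m.
At r₁: circular v_c1 = √(μ/r₁) = 7258 m/s; transfer-perigee v_p = √[μ(2/r₁ − 1/a_t)] = 9243 m/s.
Δv₁ = v_p − v_c1 = 1984 m/s.
= 1.984 km/s.

Δv ≈ 1.98 km/s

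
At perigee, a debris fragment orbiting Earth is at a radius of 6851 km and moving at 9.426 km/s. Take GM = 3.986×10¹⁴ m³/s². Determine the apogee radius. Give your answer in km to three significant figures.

r_p = 6.851×10⁶ m.
Specific energy ε = v²/2 − μ/r = -1.376×10⁷ J/kg, so a = −μ/(2ε) = 1.449×10⁷ m.
The apsides satisfy r_p + r_a = 2a, so the apogee radius is 2a − r_p = 2.212×10⁷ m = 22124 km.

apogee radius ≈ 22100 km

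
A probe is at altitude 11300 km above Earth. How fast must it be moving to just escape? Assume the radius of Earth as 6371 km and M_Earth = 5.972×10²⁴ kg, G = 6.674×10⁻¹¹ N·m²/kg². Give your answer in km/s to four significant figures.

μ = GM = 6.674×10⁻¹¹ × 5.972×10²⁴ = 3.986×10¹⁴ m³/s².
r = 6371 + 11300 = 17671 km = 1.7671×10⁷ m.
Escape speed v_esc = √(2μ/r) = √(2 × 3.986×10¹⁴ / 1.767×10⁷) = √(4.511×10⁷) = 6716 m/s.
= 6.716 km/s.

v_esc ≈ 6.716 km/s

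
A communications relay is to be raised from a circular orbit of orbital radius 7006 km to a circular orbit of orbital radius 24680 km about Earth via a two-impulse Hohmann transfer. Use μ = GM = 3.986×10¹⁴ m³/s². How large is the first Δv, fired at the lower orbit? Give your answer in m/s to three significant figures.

r₁ = 7006 km = 7.006×10⁶ m.
r₂ = 24680 km = 2.468×10⁷ m.
Transfer ellipse a_t = (r₁ + r₂)/2 = 1.584×10⁷ m.
At r₁: circular v_c1 = √(μ/r₁) = 7543 m/s; transfer-perigee v_p = √[μ(2/r₁ − 1/a_t)] = 9414 m/s.
Δv₁ = v_p − v_c1 = 1871 m/s.

Δv ≈ 1870 m/s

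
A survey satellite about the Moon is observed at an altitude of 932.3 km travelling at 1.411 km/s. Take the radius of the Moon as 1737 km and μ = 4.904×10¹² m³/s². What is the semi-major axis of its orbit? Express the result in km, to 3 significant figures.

a ≈ 2910 km

r = 1737 + 932.3 = 2669.3 km = 2.669×10⁶ m.
Specific orbital energy ε = v²/2 − μ/r = (1411)²/2 − 4.904×10¹²/2.669×10⁶ = -8.417×10⁵ J/kg.
Since ε = −μ/(2a), a = −μ/(2ε) = 2.913×10⁶ m = 2913.1 km.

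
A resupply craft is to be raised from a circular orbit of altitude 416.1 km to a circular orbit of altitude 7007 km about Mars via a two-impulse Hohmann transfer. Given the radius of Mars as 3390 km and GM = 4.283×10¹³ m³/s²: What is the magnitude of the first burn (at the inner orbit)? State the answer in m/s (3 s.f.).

r₁ = 3390 + 416.1 = 3806.1 km = 3.8061×10⁶ m.
r₂ = 3390 + 7007 = 10397 km = 1.0397×10⁷ m.
Transfer ellipse a_t = (r₁ + r₂)/2 = 7.102×10⁶ m.
At r₁: circular v_c1 = √(μ/r₁) = 3355 m/s; transfer-periapsis v_p = √[μ(2/r₁ − 1/a_t)] = 4059 m/s.
Δv₁ = v_p − v_c1 = 704.4 m/s.

Δv ≈ 704 m/s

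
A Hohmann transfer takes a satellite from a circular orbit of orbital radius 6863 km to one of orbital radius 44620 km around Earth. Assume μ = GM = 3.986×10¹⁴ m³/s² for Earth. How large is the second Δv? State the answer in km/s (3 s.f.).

r₁ = 6863 km = 6.863×10⁶ m.
r₂ = 44620 km = 4.462×10⁷ m.
Transfer ellipse a_t = (r₁ + r₂)/2 = 2.574×10⁷ m.
At r₁: circular v_c1 = √(μ/r₁) = 7621 m/s; transfer-perigee v_p = √[μ(2/r₁ − 1/a_t)] = 10030 m/s.
At r₂: circular v_c2 = √(μ/r₂) = 2989 m/s; transfer-apogee v_a = √[μ(2/r₂ − 1/a_t)] = 1543 m/s.
Δv₂ = v_c2 − v_a = 1446 m/s.
= 1.446 km/s.

Δv ≈ 1.45 km/s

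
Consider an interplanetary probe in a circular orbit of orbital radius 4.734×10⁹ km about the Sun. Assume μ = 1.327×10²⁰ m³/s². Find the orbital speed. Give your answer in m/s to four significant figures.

v ≈ 5294 m/s

r = 4.734×10⁹ km = 4.734×10¹² m.
For a circular orbit v = √(μ/r) = √(1.327×10²⁰ / 4.734×10¹²) = √(2.803×10⁷) = 5294 m/s.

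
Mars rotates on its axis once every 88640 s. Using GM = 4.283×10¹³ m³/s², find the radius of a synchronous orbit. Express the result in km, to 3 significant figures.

r_sync ≈ 20400 km

A synchronous orbit has period T, so by Kepler's third law a = (μT²/4π²)^(1/3).
μT²/4π² = 4.283×10¹³ × (8.864×10⁴)² / 39.48 = 8.524×10²¹ m³.
a = 2.043×10⁷ m = 20428 km.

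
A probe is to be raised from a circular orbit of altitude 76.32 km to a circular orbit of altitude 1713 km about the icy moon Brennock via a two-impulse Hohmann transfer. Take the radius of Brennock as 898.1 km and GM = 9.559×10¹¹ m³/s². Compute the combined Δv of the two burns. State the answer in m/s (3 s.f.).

r₁ = 898.1 + 76.32 = 974.42 km = 9.7442×10⁵ m.
r₂ = 898.1 + 1713 = 2611.1 km = 2.6111×10⁶ m.
Transfer ellipse a_t = (r₁ + r₂)/2 = 1.793×10⁶ m.
At r₁: circular v_c1 = √(μ/r₁) = 990.5 m/s; transfer-periapsis v_p = √[μ(2/r₁ − 1/a_t)] = 1195 m/s.
Δv₁ = v_p − v_c1 = 204.9 m/s.
At r₂: circular v_c2 = √(μ/r₂) = 605.1 m/s; transfer-apoapsis v_a = √[μ(2/r₂ − 1/a_t)] = 446.1 m/s.
Δv₂ = v_c2 − v_a = 159.0 m/s.
Total Δv = Δv₁ + Δv₂ = 363.8 m/s.

Δv_total ≈ 364 m/s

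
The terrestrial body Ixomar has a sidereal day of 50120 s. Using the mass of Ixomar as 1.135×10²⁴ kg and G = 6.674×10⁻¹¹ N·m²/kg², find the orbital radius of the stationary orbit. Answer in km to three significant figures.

μ = GM = 6.674×10⁻¹¹ × 1.135×10²⁴ = 7.575×10¹³ m³/s².
A synchronous orbit has period T, so by Kepler's third law a = (μT²/4π²)^(1/3).
μT²/4π² = 7.575×10¹³ × (5.012×10⁴)² / 39.48 = 4.820×10²¹ m³.
a = 1.689×10⁷ m = 16892 km.

r_sync ≈ 16900 km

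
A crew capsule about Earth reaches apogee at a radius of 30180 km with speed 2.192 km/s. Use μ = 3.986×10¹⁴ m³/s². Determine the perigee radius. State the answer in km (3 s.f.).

perigee radius ≈ 6710 km

r_a = 3.018×10⁷ m.
Specific energy ε = v²/2 − μ/r = -1.080×10⁷ J/kg, so a = −μ/(2ε) = 1.845×10⁷ m.
The apsides satisfy r_p + r_a = 2a, so the perigee radius is 2a − r_a = 6.710×10⁶ m = 6710.4 km.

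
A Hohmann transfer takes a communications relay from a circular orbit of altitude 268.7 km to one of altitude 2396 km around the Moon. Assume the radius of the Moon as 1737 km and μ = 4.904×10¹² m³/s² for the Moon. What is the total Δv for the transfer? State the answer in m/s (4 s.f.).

r₁ = 1737 + 268.7 = 2005.7 km = 2.0057×10⁶ m.
r₂ = 1737 + 2396 = 4133.0 km = 4.1330×10⁶ m.
Transfer ellipse a_t = (r₁ + r₂)/2 = 3.069×10⁶ m.
At r₁: circular v_c1 = √(μ/r₁) = 1564 m/s; transfer-perilune v_p = √[μ(2/r₁ − 1/a_t)] = 1814 m/s.
Δv₁ = v_p − v_c1 = 250.8 m/s.
At r₂: circular v_c2 = √(μ/r₂) = 1089 m/s; transfer-apolune v_a = √[μ(2/r₂ − 1/a_t)] = 880.5 m/s.
Δv₂ = v_c2 − v_a = 208.7 m/s.
Total Δv = Δv₁ + Δv₂ = 459.6 m/s.

Δv_total ≈ 459.6 m/s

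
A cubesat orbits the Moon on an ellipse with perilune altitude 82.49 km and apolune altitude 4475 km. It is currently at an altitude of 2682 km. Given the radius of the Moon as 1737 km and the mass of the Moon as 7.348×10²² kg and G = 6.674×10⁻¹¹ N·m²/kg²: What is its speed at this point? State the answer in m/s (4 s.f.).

μ = GM = 6.674×10⁻¹¹ × 7.348×10²² = 4.904×10¹² m³/s².
r_p = 1737 + 82.49 = 1819.5 km = 1.8195×10⁶ m.
r_a = 1737 + 4475 = 6212.0 km = 6.2120×10⁶ m.
r = 1737 + 2682 = 4419.0 km = 4.419×10⁶ m.
Semi-major axis a = (r_p + r_a)/2 = 4015.7 km = 4.016×10⁶ m.
Vis-viva: v² = μ(2/r − 1/a) = 4.904×10¹² × (4.526×10⁻⁷ − 2.490×10⁻⁷) = 9.983×10⁵ m²/s².
v = 999.2 m/s.

v ≈ 999.2 m/s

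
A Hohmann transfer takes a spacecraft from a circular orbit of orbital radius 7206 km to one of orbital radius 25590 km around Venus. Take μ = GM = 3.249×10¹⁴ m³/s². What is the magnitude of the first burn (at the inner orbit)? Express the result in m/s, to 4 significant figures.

Δv ≈ 1673 m/s

r₁ = 7206 km = 7.206×10⁶ m.
r₂ = 25590 km = 2.559×10⁷ m.
Transfer ellipse a_t = (r₁ + r₂)/2 = 1.640×10⁷ m.
At r₁: circular v_c1 = √(μ/r₁) = 6715 m/s; transfer-periapsis v_p = √[μ(2/r₁ − 1/a_t)] = 8388 m/s.
Δv₁ = v_p − v_c1 = 1673 m/s.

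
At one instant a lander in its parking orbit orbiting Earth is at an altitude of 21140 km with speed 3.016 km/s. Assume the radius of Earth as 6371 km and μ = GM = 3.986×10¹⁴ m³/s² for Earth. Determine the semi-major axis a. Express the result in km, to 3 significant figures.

a ≈ 20000 km

r = 6371 + 21140 = 27511 km = 2.751×10⁷ m.
Vis-viva rearranged: 1/a = 2/r − v²/μ = 7.270×10⁻⁸ − 2.282×10⁻⁸ = 4.988×10⁻⁸ m⁻¹.
a = 2.005×10⁷ m = 20049 km.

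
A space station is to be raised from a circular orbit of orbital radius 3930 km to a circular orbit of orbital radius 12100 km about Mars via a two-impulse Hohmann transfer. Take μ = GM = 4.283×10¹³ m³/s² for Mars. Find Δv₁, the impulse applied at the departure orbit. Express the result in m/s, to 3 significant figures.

Δv ≈ 755 m/s

r₁ = 3930 km = 3.930×10⁶ m.
r₂ = 12100 km = 1.210×10⁷ m.
Transfer ellipse a_t = (r₁ + r₂)/2 = 8.015×10⁶ m.
At r₁: circular v_c1 = √(μ/r₁) = 3301 m/s; transfer-periapsis v_p = √[μ(2/r₁ − 1/a_t)] = 4056 m/s.
Δv₁ = v_p − v_c1 = 754.9 m/s.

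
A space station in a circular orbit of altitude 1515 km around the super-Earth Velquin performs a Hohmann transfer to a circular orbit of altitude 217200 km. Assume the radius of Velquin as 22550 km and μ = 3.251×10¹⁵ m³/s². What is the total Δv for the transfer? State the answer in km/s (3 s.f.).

r₁ = 22550 + 1515 = 24065 km = 2.4065×10⁷ m.
r₂ = 22550 + 217200 = 239750 km = 2.3975×10⁸ m.
Transfer ellipse a_t = (r₁ + r₂)/2 = 1.319×10⁸ m.
At r₁: circular v_c1 = √(μ/r₁) = 11620 m/s; transfer-periapsis v_p = √[μ(2/r₁ − 1/a_t)] = 15670 m/s.
Δv₁ = v_p − v_c1 = 4047 m/s.
At r₂: circular v_c2 = √(μ/r₂) = 3682 m/s; transfer-apoapsis v_a = √[μ(2/r₂ − 1/a_t)] = 1573 m/s.
Δv₂ = v_c2 − v_a = 2110 m/s.
Total Δv = Δv₁ + Δv₂ = 6156 m/s = 6.156 km/s.

Δv_total ≈ 6.16 km/s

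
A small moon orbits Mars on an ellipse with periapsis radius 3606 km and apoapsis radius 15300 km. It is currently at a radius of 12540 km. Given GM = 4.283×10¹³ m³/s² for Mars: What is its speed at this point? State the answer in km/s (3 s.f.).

Semi-major axis a = (r_p + r_a)/2 = 9453.0 km = 9.453×10⁶ m.
Vis-viva: v² = μ(2/r − 1/a) = 4.283×10¹³ × (1.595×10⁻⁷ − 1.058×10⁻⁷) = 2.300×10⁶ m²/s².
v = 1517 m/s = 1.517 km/s.

v ≈ 1.52 km/s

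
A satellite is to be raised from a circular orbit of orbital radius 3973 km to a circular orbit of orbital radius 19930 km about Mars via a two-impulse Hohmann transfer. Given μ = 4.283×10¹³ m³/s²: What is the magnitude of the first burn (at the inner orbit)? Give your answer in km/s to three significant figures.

Δv ≈ 0.957 km/s

r₁ = 3973 km = 3.973×10⁶ m.
r₂ = 19930 km = 1.993×10⁷ m.
Transfer ellipse a_t = (r₁ + r₂)/2 = 1.195×10⁷ m.
At r₁: circular v_c1 = √(μ/r₁) = 3283 m/s; transfer-periapsis v_p = √[μ(2/r₁ − 1/a_t)] = 4240 m/s.
Δv₁ = v_p − v_c1 = 956.6 m/s.
= 0.9566 km/s.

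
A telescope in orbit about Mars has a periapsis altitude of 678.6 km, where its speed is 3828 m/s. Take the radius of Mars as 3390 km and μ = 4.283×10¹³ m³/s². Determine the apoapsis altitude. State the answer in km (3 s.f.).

r_p = 3390 + 678.6 = 4068.6 km = 4.069×10⁶ m.
Specific energy ε = v²/2 − μ/r = -3.200×10⁶ J/kg, so a = −μ/(2ε) = 6.692×10⁶ m.
The apsides satisfy r_p + r_a = 2a, so the apoapsis radius is 2a − r_p = 9.315×10⁶ m = 9315.1 km.
Apoapsis altitude = 9315.1 − 3390 = 5925.1 km.

apoapsis altitude ≈ 5930 km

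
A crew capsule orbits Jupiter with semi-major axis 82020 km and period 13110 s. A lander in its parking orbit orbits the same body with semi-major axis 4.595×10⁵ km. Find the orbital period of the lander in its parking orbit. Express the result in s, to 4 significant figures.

T₂ ≈ 1.738×10⁵ s

Kepler's third law: T² ∝ a³, so T₂ = T₁ (a₂/a₁)^(3/2).
a₂/a₁ = 5.602, (a₂/a₁)^(3/2) = 13.26.
T₂ = 13110 × 13.26 = 1.738×10⁵ s.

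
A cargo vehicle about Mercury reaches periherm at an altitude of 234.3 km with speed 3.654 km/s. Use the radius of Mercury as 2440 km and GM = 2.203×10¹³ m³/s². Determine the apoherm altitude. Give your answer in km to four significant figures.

apoherm altitude ≈ 8991 km

r_p = 2440 + 234.3 = 2674.3 km = 2.674×10⁶ m.
Specific energy ε = v²/2 − μ/r = -1.562×10⁶ J/kg, so a = −μ/(2ε) = 7.053×10⁶ m.
The apsides satisfy r_p + r_a = 2a, so the apoherm radius is 2a − r_p = 1.143×10⁷ m = 11431 km.
Apoherm altitude = 11431 − 2440 = 8991.1 km.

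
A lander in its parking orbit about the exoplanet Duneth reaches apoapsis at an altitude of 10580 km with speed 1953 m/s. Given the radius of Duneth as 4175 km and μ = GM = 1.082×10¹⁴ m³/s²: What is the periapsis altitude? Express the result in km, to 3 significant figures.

periapsis altitude ≈ 1010 km

r_a = 4175 + 10580 = 14755 km = 1.476×10⁷ m.
Specific energy ε = v²/2 − μ/r = -5.426×10⁶ J/kg, so a = −μ/(2ε) = 9.971×10⁶ m.
The apsides satisfy r_p + r_a = 2a, so the periapsis radius is 2a − r_a = 5.186×10⁶ m = 5186.0 km.
Periapsis altitude = 5186.0 − 4175 = 1011.0 km.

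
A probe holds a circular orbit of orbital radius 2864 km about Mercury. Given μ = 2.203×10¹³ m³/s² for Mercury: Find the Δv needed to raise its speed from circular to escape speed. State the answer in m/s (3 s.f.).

r = 2864 km = 2.864×10⁶ m.
Circular speed v_c = √(μ/r) = 2773 m/s.
Escape speed v_esc = √(2μ/r) = √2 × v_c = 3922 m/s.
Δv = v_esc − v_c = 1149 m/s.

Δv ≈ 1150 m/s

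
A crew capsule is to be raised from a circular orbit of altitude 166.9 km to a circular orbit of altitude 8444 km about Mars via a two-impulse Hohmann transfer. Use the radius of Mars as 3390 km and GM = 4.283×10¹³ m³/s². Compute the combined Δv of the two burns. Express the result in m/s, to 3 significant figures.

r₁ = 3390 + 166.9 = 3556.9 km = 3.5569×10⁶ m.
r₂ = 3390 + 8444 = 11834 km = 1.1834×10⁷ m.
Transfer ellipse a_t = (r₁ + r₂)/2 = 7.695×10⁶ m.
At r₁: circular v_c1 = √(μ/r₁) = 3470 m/s; transfer-periapsis v_p = √[μ(2/r₁ − 1/a_t)] = 4303 m/s.
Δv₁ = v_p − v_c1 = 833.1 m/s.
At r₂: circular v_c2 = √(μ/r₂) = 1902 m/s; transfer-apoapsis v_a = √[μ(2/r₂ − 1/a_t)] = 1293 m/s.
Δv₂ = v_c2 − v_a = 609.0 m/s.
Total Δv = Δv₁ + Δv₂ = 1442 m/s.

Δv_total ≈ 1440 m/s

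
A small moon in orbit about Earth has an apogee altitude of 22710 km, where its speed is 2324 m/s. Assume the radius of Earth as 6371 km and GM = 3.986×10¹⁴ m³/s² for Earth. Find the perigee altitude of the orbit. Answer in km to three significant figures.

perigee altitude ≈ 764 km

r_a = 6371 + 22710 = 29081 km = 2.908×10⁷ m.
Specific energy ε = v²/2 − μ/r = -1.101×10⁷ J/kg, so a = −μ/(2ε) = 1.811×10⁷ m.
The apsides satisfy r_p + r_a = 2a, so the perigee radius is 2a − r_a = 7.135×10⁶ m = 7135.4 km.
Perigee altitude = 7135.4 − 6371 = 764.43 km.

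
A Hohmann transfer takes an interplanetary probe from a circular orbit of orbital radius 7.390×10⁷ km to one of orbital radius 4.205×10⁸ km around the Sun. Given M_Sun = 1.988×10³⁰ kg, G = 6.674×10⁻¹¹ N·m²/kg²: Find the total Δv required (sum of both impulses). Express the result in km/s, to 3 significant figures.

Δv_total ≈ 20.9 km/s

μ = GM = 6.674×10⁻¹¹ × 1.988×10³⁰ = 1.327×10²⁰ m³/s².
r₁ = 7.390×10⁷ km = 7.390×10¹⁰ m.
r₂ = 4.205×10⁸ km = 4.205×10¹¹ m.
Transfer ellipse a_t = (r₁ + r₂)/2 = 2.472×10¹¹ m.
At r₁: circular v_c1 = √(μ/r₁) = 42370 m/s; transfer-perihelion v_p = √[μ(2/r₁ − 1/a_t)] = 55260 m/s.
Δv₁ = v_p − v_c1 = 12890 m/s.
At r₂: circular v_c2 = √(μ/r₂) = 17760 m/s; transfer-aphelion v_a = √[μ(2/r₂ − 1/a_t)] = 9712 m/s.
Δv₂ = v_c2 − v_a = 8051 m/s.
Total Δv = Δv₁ + Δv₂ = 20940 m/s = 20.94 km/s.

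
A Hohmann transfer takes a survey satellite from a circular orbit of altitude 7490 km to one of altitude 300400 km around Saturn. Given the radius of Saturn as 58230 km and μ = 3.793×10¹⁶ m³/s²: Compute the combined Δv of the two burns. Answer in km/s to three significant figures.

r₁ = 58230 + 7490 = 65720 km = 6.5720×10⁷ m.
r₂ = 58230 + 300400 = 358630 km = 3.5863×10⁸ m.
Transfer ellipse a_t = (r₁ + r₂)/2 = 2.122×10⁸ m.
At r₁: circular v_c1 = √(μ/r₁) = 24020 m/s; transfer-perikrone v_p = √[μ(2/r₁ − 1/a_t)] = 31230 m/s.
Δv₁ = v_p − v_c1 = 7210 m/s.
At r₂: circular v_c2 = √(μ/r₂) = 10280 m/s; transfer-apokrone v_a = √[μ(2/r₂ − 1/a_t)] = 5724 m/s.
Δv₂ = v_c2 − v_a = 4561 m/s.
Total Δv = Δv₁ + Δv₂ = 11770 m/s = 11.77 km/s.

Δv_total ≈ 11.8 km/s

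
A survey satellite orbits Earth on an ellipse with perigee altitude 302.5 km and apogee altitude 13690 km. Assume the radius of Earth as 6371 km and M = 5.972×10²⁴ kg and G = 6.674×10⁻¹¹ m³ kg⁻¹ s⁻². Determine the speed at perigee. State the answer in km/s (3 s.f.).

μ = GM = 6.674×10⁻¹¹ × 5.972×10²⁴ = 3.986×10¹⁴ m³/s².
r_p = 6371 + 302.5 = 6673.5 km = 6.6735×10⁶ m.
r_a = 6371 + 13690 = 20061 km = 2.0061×10⁷ m.
Semi-major axis a = (r_p + r_a)/2 = 13367 km = 1.337×10⁷ m.
Vis-viva: v² = μ(2/r − 1/a) = 3.986×10¹⁴ × (2.997×10⁻⁷ − 7.481×10⁻⁸) = 8.963×10⁷ m²/s².
v = 9467 m/s = 9.467 km/s.

v ≈ 9.47 km/s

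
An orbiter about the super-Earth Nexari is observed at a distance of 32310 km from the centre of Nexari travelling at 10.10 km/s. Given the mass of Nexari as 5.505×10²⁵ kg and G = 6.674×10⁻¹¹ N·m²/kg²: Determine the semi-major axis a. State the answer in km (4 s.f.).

a ≈ 29300 km

μ = GM = 6.674×10⁻¹¹ × 5.505×10²⁵ = 3.674×10¹⁵ m³/s².
r = 3.231×10⁷ m.
Specific orbital energy ε = v²/2 − μ/r = (10100)²/2 − 3.674×10¹⁵/3.231×10⁷ = -6.271×10⁷ J/kg.
Since ε = −μ/(2a), a = −μ/(2ε) = 2.930×10⁷ m = 29295 km.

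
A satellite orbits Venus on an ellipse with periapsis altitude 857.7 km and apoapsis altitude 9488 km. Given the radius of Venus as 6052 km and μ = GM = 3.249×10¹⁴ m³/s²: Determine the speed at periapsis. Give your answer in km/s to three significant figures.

v ≈ 8.07 km/s

r_p = 6052 + 857.7 = 6909.7 km = 6.9097×10⁶ m.
r_a = 6052 + 9488 = 15540 km = 1.5540×10⁷ m.
Semi-major axis a = (r_p + r_a)/2 = 11225 km = 1.122×10⁷ m.
Vis-viva: v² = μ(2/r − 1/a) = 3.249×10¹⁴ × (2.894×10⁻⁷ − 8.909×10⁻⁸) = 6.510×10⁷ m²/s².
v = 8068 m/s = 8.068 km/s.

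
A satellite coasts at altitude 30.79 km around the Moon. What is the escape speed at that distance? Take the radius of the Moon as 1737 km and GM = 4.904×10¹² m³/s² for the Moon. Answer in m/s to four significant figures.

r = 1737 + 30.79 = 1767.8 km = 1.7678×10⁶ m.
Escape speed v_esc = √(2μ/r) = √(2 × 4.904×10¹² / 1.768×10⁶) = √(5.548×10⁶) = 2355 m/s.

v_esc ≈ 2355 m/s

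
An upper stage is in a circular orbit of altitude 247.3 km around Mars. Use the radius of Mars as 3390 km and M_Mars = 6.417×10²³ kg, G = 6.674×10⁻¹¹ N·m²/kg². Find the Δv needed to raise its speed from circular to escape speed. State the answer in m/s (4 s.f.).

Δv ≈ 1421 m/s

μ = GM = 6.674×10⁻¹¹ × 6.417×10²³ = 4.283×10¹³ m³/s².
r = 3390 + 247.3 = 3637.3 km = 3.6373×10⁶ m.
Circular speed v_c = √(μ/r) = 3431 m/s.
Escape speed v_esc = √(2μ/r) = √2 × v_c = 4853 m/s.
Δv = v_esc − v_c = 1421 m/s.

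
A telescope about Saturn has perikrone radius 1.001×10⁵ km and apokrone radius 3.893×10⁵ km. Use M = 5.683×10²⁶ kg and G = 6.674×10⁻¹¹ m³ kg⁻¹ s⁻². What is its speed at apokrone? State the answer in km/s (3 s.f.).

v ≈ 6.31 km/s

μ = GM = 6.674×10⁻¹¹ × 5.683×10²⁶ = 3.793×10¹⁶ m³/s².
Semi-major axis a = (r_p + r_a)/2 = 2.4470×10⁵ km = 2.447×10⁸ m.
Vis-viva: v² = μ(2/r − 1/a) = 3.793×10¹⁶ × (5.137×10⁻⁹ − 4.087×10⁻⁹) = 3.985×10⁷ m²/s².
v = 6313 m/s = 6.313 km/s.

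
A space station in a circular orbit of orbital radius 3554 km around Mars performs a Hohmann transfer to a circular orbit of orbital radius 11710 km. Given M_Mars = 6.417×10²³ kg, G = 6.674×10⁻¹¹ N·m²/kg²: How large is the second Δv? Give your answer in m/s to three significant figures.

μ = GM = 6.674×10⁻¹¹ × 6.417×10²³ = 4.283×10¹³ m³/s².
r₁ = 3554 km = 3.554×10⁶ m.
r₂ = 11710 km = 1.171×10⁷ m.
Transfer ellipse a_t = (r₁ + r₂)/2 = 7.632×10⁶ m.
At r₁: circular v_c1 = √(μ/r₁) = 3471 m/s; transfer-periapsis v_p = √[μ(2/r₁ − 1/a_t)] = 4300 m/s.
At r₂: circular v_c2 = √(μ/r₂) = 1912 m/s; transfer-apoapsis v_a = √[μ(2/r₂ − 1/a_t)] = 1305 m/s.
Δv₂ = v_c2 − v_a = 607.4 m/s.

Δv ≈ 607 m/s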